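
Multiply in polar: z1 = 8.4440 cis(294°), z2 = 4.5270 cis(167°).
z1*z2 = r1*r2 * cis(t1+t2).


r = 8.4440 * 4.5270 = 38.2260
theta = 294° + 167° = 461° = 101° (mod 360)

38.2260 cis(101°)


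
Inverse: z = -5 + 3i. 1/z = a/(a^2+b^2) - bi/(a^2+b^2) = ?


|z|^2 = 25+9 = 34
1/z = (-5 - 3i)/34

1/z = -0.1471 - 0.0882i


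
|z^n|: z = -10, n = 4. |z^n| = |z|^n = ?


|z| = sqrt(100+0) = sqrt(100) = 10
|z^4| = |z|^4 = 10^4 = 10000

|z^4| = 10000


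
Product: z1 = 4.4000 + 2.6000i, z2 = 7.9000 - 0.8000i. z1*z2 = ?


Real = 4.4*7.9 - 2.6*(-0.8) = 34.76 - (-2.08) = 36.84
Imag = 4.4*(-0.8) + 7.9*2.6 = -3.52 + 20.54 = 17.02

36.8400 + 17.0200i


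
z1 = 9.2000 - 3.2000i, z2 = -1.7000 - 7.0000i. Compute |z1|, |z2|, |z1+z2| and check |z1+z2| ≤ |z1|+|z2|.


|z1| = sqrt(9.2^2 + (-3.2)^2) = sqrt(94.88) = 9.7406
|z2| = sqrt((-1.7)^2 + (-7)^2) = sqrt(51.89) = 7.2035
z1+z2 = 7.5000 - 10.2000i
|z1+z2| = sqrt(160.29) = 12.6606
|z1|+|z2| = 9.7406 + 7.2035 = 16.9441

|z1+z2| = 12.6606 ≤ |z1|+|z2| = 16.9441 (verified)


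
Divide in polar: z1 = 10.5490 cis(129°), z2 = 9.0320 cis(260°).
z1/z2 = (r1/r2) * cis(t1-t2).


r = 10.5490 / 9.0320 = 1.1680
theta = 129° - 260° = -131° = 229° (mod 360)

1.1680 cis(229°)


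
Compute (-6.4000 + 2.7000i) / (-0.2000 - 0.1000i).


Conjugate of z2 = -0.2000 + 0.1000i
Numerator: (-6.4000 + 2.7000i)(-0.2000 + 0.1000i) = 1.0100 - 1.1800i
Denominator: (-0.2)^2 + (-0.1)^2 = 0.05
Result = (1.0100 - 1.1800i)/0.05

20.2000 - 23.6000i


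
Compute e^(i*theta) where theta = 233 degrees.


cos(233°) = -0.6018
sin(233°) = -0.7986

e^(i*233°) = -0.6018 - 0.7986i


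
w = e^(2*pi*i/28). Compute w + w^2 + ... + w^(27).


With w = e^(2*pi*i/28), all 28 of the 28th roots of unity w^0 = 1, w, ..., w^(27) sum to 0: 1 + w + ... + w^(27) = (1 - w^28)/(1 - w) = 0 since w^28 = 1, w ≠ 1.
Removing the root 1: w + w^2 + ... + w^(27) = 0 - 1 = -1

Sum = -1


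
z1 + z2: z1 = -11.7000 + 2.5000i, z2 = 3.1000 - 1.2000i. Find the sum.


Real: -11.7 + 3.1 = -8.6
Imag: 2.5 - 1.2 = 1.3

-8.6000 + 1.3000i


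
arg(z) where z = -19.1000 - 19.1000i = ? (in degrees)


Re = -19.1, Im = -19.1
arg = atan2(-19.1, -19.1) = -135.0000 degrees

arg(z) = -135.0000 degrees


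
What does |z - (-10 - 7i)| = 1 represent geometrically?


|z - z0| = r is a circle with center z0 and radius r.
Center = (-10, -7), radius = 1

Circle with center (-10, -7) and radius 1


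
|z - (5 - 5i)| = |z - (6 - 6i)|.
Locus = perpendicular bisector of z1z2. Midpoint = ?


Equal distances means the locus is the perpendicular bisector of z1 and z2.
Midpoint = ((5+6)/2, (-5+(-6))/2) = (5.5000, -5.5000)

Perpendicular bisector through (5.5000, -5.5000)


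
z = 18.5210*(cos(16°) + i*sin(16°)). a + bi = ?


a = 18.5210*cos(16°) = 18.5210*0.96126 = 17.8035
b = 18.5210*sin(16°) = 18.5210*0.27564 = 5.1051

17.8035 + 5.1051i


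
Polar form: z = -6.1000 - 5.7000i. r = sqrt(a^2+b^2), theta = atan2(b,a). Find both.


r = sqrt(37.21+32.49) = sqrt(69.7) = 8.3487
theta = atan2(-5.7, -6.1) = -136.9415 degrees

r = 8.3487, theta = -136.9415 degrees


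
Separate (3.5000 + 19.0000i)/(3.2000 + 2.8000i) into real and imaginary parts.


Multiply by conjugate: (3.5000 + 19.0000i)(3.2000 - 2.8000i) / (3.2^2 + 2.8^2)
Numerator real = 3.5*3.2 + 19*2.8 = 64.4
Numerator imag = 19*3.2 - 3.5*2.8 = 51
Denominator = 18.08
Re(z) = 64.4/18.08 = 3.5619
Im(z) = 51/18.08 = 2.8208

Re(z) = 3.5619, Im(z) = 2.8208


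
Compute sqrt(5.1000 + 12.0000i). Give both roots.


|z| = sqrt(26.01+144) = 13.0388
sqrt((|z|+a)/2) = sqrt((13.0388+5.1)/2) = sqrt(9.0694) = 3.0115
sqrt((|z|-a)/2) = sqrt((13.0388-5.1)/2) = sqrt(3.9694) = 1.9923

±(3.0115 + 1.9923i) i.e. 3.0115 + 1.9923i and -3.0115 - 1.9923i


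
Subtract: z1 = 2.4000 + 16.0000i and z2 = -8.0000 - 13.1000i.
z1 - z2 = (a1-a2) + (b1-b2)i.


Real: 2.4 + 8 = 10.4
Imag: 16 + 13.1 = 29.1

10.4000 + 29.1000i


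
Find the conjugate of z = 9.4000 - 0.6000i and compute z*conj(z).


z_bar = 9.4000 + 0.6000i
z*z_bar = 9.4^2 + (-0.6)^2 = 88.36 + 0.36 = 88.72

z_bar = 9.4000 + 0.6000i, z*z_bar = 88.72


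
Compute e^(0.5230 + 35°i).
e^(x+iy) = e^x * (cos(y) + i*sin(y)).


e^0.5230 = 1.6871
cos(35°) = 0.81915
sin(35°) = 0.5736
Real = 1.6871*0.81915 = 1.3820
Imag = 1.6871*0.5736 = 0.9677

1.3820 + 0.9677i


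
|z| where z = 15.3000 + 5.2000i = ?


|z| = sqrt(15.3^2 + 5.2^2) = sqrt(234.09 + 27.04) = sqrt(261.13) = 16.1595

|z| = 16.1595


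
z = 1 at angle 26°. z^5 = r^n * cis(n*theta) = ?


r^5 = 1^5 = 1
n*theta = 5*26° = 130° = 130° (mod 360)
a = 1*cos(130°) = -0.6428
b = 1*sin(130°) = 0.7660

1 cis(130°) = -0.6428 + 0.7660i


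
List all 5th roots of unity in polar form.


The 5th roots of unity are cis(360k/5°) for k=0..4
Angle step = 360/5 = 72°
Primitive root: cis(72°)
Primitive root = 0.3090 + 0.9511i

5 roots at angles: 0°, 72°, 144°, 216°, 288°


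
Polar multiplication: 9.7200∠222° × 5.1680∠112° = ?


r = 9.7200 * 5.1680 = 50.2330
theta = 222° + 112° = 334° = 334° (mod 360)

50.2330 cis(334°)


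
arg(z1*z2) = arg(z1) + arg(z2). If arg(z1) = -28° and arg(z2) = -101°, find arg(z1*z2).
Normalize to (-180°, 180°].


arg(z1*z2) = -28° - 101° = -129°
Normalized to (-180°, 180°]: -129°

-129°


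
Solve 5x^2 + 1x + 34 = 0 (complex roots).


disc = 1^2 - 4*5*34 = 1 - 680 = -679
sqrt(|disc|) = sqrt(679) = 26.0576
Real part = -1/(2*5) = -0.1000
Imag part = 26.0576/(2*5) = 2.6058

-0.1000 ± 2.6058i


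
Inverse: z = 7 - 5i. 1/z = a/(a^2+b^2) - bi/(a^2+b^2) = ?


|z|^2 = 49+25 = 74
1/z = (7 + 5i)/74

1/z = 0.0946 + 0.0676i


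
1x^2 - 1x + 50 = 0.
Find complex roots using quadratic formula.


disc = (-1)^2 - 4*1*50 = 1 - 200 = -199
sqrt(|disc|) = sqrt(199) = 14.1067
Real part = 1/(2*1) = 0.5000
Imag part = 14.1067/(2*1) = 7.0534

0.5000 ± 7.0534i


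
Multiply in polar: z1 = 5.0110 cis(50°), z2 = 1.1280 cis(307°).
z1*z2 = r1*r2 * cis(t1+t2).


r = 5.0110 * 1.1280 = 5.6524
theta = 50° + 307° = 357° = 357° (mod 360)

5.6524 cis(357°)


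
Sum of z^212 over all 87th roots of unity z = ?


The roots are w_k = w^k with w = e^(2*pi*i/87), and (w^k)^212 = (w^212)^k.
So S = 1 + u + u^2 + ... + u^(86) with u = w^212.
212 = 2*87 + 38, so 212 is not a multiple of 87: u = (w^87)^2 * w^38 = w^38 ≠ 1 (w is a primitive 87th root), while u^87 = (w^87)^212 = 1.
Geometric series: S = (1 - u^87)/(1 - u) = (1 - 1)/(1 - u) = 0

S = 0


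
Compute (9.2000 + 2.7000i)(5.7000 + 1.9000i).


Real = 9.2*5.7 - 2.7*1.9 = 52.44 - 5.13 = 47.31
Imag = 9.2*1.9 + 5.7*2.7 = 17.48 + 15.39 = 32.87

47.3100 + 32.8700i


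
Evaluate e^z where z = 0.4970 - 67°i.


e^0.4970 = 1.6438
cos(-67°) = 0.39073
sin(-67°) = -0.9205
Real = 1.6438*0.39073 = 0.6423
Imag = 1.6438*(-0.9205) = -1.5131

0.6423 - 1.5131i


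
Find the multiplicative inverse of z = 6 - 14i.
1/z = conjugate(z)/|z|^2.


|z|^2 = 36+196 = 232
1/z = (6 + 14i)/232

1/z = 0.0259 + 0.0603i


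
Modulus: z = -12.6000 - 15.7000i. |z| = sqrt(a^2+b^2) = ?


|z| = sqrt((-12.6)^2 + (-15.7)^2) = sqrt(158.76 + 246.49) = sqrt(405.25) = 20.1308

|z| = 20.1308


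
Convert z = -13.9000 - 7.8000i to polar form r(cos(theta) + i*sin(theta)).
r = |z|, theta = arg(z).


r = sqrt(193.21+60.84) = sqrt(254.05) = 15.9389
theta = atan2(-7.8, -13.9) = -150.7010 degrees

r = 15.9389, theta = -150.7010 degrees


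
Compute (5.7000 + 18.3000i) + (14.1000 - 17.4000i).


Real: 5.7 + 14.1 = 19.8
Imag: 18.3 - 17.4 = 0.9

19.8000 + 0.9000i


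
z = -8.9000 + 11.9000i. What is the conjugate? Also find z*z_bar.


z_bar = -8.9000 - 11.9000i
z*z_bar = (-8.9)^2 + 11.9^2 = 79.21 + 141.61 = 220.82

z_bar = -8.9000 - 11.9000i, z*z_bar = 220.82


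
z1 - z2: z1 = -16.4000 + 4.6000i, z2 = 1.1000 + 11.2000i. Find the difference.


Real: -16.4 - 1.1 = -17.5
Imag: 4.6 - 11.2 = -6.6

-17.5000 - 6.6000i


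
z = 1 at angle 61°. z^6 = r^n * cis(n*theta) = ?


r^6 = 1^6 = 1
n*theta = 6*61° = 366° = 6° (mod 360)
a = 1*cos(6°) = 0.9945
b = 1*sin(6°) = 0.1045

1 cis(6°) = 0.9945 + 0.1045i


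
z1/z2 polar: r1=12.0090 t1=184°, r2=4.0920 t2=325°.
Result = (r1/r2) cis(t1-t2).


r = 12.0090 / 4.0920 = 2.9348
theta = 184° - 325° = -141° = 219° (mod 360)

2.9348 cis(219°)


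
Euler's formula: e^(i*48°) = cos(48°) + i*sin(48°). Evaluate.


cos(48°) = 0.6691
sin(48°) = 0.7431

e^(i*48°) = 0.6691 + 0.7431i


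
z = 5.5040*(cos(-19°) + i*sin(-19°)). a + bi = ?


a = 5.5040*cos(-19°) = 5.5040*0.94552 = 5.2041
b = 5.5040*sin(-19°) = 5.5040*(-0.32557) = -1.7919

5.2041 - 1.7919i


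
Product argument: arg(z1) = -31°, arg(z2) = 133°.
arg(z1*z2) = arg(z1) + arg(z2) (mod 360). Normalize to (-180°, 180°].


arg(z1*z2) = -31° + 133° = 102°
Normalized to (-180°, 180°]: 102°

102°


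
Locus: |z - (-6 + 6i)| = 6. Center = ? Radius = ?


|z - z0| = r is a circle with center z0 and radius r.
Center = (-6, 6), radius = 6

Circle with center (-6, 6) and radius 6


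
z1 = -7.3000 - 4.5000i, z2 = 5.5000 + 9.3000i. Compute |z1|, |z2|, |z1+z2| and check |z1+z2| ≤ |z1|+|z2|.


|z1| = sqrt((-7.3)^2 + (-4.5)^2) = sqrt(73.54) = 8.5755
|z2| = sqrt(5.5^2 + 9.3^2) = sqrt(116.74) = 10.8046
z1+z2 = -1.8000 + 4.8000i
|z1+z2| = sqrt(26.28) = 5.1264
|z1|+|z2| = 8.5755 + 10.8046 = 19.3801

|z1+z2| = 5.1264 ≤ |z1|+|z2| = 19.3801 (verified)


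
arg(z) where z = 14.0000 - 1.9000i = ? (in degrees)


Re = 14, Im = -1.9
arg = atan2(-1.9, 14) = -7.7286 degrees

arg(z) = -7.7286 degrees


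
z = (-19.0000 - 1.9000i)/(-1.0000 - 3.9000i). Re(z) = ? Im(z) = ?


Multiply by conjugate: (-19.0000 - 1.9000i)(-1.0000 + 3.9000i) / ((-1)^2 + (-3.9)^2)
Numerator real = -19*(-1) - (1.9)*(-3.9) = 26.41
Numerator imag = -1.9*(-1) - (-19)*(-3.9) = -72.2
Denominator = 16.21
Re(z) = 26.41/16.21 = 1.6292
Im(z) = -72.2/16.21 = -4.4540

Re(z) = 1.6292, Im(z) = -4.4540


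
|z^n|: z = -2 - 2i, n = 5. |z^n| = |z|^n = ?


|z| = sqrt(4+4) = sqrt(8) = 2.8284
|z^5| = |z|^5 = (sqrt(8))^5 = 8^2 * sqrt(8) = 64*sqrt(8)

|z^5| = 64*sqrt(8) ≈ 181.0193


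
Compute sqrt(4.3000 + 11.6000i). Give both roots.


|z| = sqrt(18.49+134.56) = 12.3713
sqrt((|z|+a)/2) = sqrt((12.3713+4.3)/2) = sqrt(8.3357) = 2.8872
sqrt((|z|-a)/2) = sqrt((12.3713-4.3)/2) = sqrt(4.0357) = 2.0089

±(2.8872 + 2.0089i) i.e. 2.8872 + 2.0089i and -2.8872 - 2.0089i


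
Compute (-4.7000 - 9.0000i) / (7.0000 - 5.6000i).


Conjugate of z2 = 7.0000 + 5.6000i
Numerator: (-4.7000 - 9.0000i)(7.0000 + 5.6000i) = 17.5000 - 89.3200i
Denominator: 7^2 + (-5.6)^2 = 80.36
Result = (17.5000 - 89.3200i)/80.36

0.2178 - 1.1115i


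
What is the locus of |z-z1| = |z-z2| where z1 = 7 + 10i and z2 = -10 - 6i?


Equal distances means the locus is the perpendicular bisector of z1 and z2.
Midpoint = ((7+(-10))/2, (10+(-6))/2) = (-1.5000, 2.0000)

Perpendicular bisector through (-1.5000, 2.0000)


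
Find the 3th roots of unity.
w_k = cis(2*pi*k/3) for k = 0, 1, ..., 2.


The 3th roots of unity are cis(360k/3°) for k=0..2
Angle step = 360/3 = 120°
Primitive root: cis(120°)
Primitive root = -0.5000 + 0.8660i

3 roots at angles: 0°, 120°, 240°


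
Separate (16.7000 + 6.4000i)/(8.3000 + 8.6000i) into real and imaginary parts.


Multiply by conjugate: (16.7000 + 6.4000i)(8.3000 - 8.6000i) / (8.3^2 + 8.6^2)
Numerator real = 16.7*8.3 + 6.4*8.6 = 193.65
Numerator imag = 6.4*8.3 - 16.7*8.6 = -90.5
Denominator = 142.85
Re(z) = 193.65/142.85 = 1.3556
Im(z) = -90.5/142.85 = -0.6335

Re(z) = 1.3556, Im(z) = -0.6335


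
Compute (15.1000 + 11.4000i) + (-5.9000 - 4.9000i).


Real: 15.1 - 5.9 = 9.2
Imag: 11.4 - 4.9 = 6.5

9.2000 + 6.5000i


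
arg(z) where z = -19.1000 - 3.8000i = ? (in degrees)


Re = -19.1, Im = -3.8
arg = atan2(-3.8, -19.1) = -168.7478 degrees

arg(z) = -168.7478 degrees


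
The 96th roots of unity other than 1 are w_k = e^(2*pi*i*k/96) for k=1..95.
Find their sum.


With w = e^(2*pi*i/96), all 96 of the 96th roots of unity w^0 = 1, w, ..., w^(95) sum to 0: 1 + w + ... + w^(95) = (1 - w^96)/(1 - w) = 0 since w^96 = 1, w ≠ 1.
Removing the root 1: w + w^2 + ... + w^(95) = 0 - 1 = -1

Sum = -1


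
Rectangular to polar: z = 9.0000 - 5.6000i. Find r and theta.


r = sqrt(81+31.36) = sqrt(112.36) = 10.6000
theta = atan2(-5.6, 9) = -31.8908 degrees

r = 10.6000, theta = -31.8908 degrees


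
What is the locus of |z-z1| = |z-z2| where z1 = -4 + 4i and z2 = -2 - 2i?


Equal distances means the locus is the perpendicular bisector of z1 and z2.
Midpoint = ((-4+(-2))/2, (4+(-2))/2) = (-3.0000, 1.0000)

Perpendicular bisector through (-3.0000, 1.0000)


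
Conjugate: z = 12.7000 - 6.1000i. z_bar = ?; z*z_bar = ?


z_bar = 12.7000 + 6.1000i
z*z_bar = 12.7^2 + (-6.1)^2 = 161.29 + 37.21 = 198.5

z_bar = 12.7000 + 6.1000i, z*z_bar = 198.5


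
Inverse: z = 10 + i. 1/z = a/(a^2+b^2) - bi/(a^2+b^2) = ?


|z|^2 = 100+1 = 101
1/z = (10 - 1i)/101

1/z = 0.0990 - 0.0099i


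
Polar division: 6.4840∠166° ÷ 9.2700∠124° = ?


r = 6.4840 / 9.2700 = 0.6995
theta = 166° - 124° = 42° = 42° (mod 360)

0.6995 cis(42°)


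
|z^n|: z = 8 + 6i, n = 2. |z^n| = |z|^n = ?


|z| = sqrt(64+36) = sqrt(100) = 10
|z^2| = |z|^2 = 10^2 = 100

|z^2| = 100


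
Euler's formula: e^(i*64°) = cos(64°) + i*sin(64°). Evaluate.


cos(64°) = 0.4384
sin(64°) = 0.8988

e^(i*64°) = 0.4384 + 0.8988i


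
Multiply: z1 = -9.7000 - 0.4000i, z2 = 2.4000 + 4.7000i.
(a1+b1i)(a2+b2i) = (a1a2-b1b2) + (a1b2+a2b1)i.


Real = -9.7*2.4 - (-0.4)*4.7 = -23.28 - (-1.88) = -21.4
Imag = -9.7*4.7 + 2.4*(-0.4) = -45.59 - (0.96) = -46.55

-21.4000 - 46.5500i


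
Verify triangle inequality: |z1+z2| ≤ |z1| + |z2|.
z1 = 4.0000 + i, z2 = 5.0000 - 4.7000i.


|z1| = sqrt(4^2 + 1^2) = sqrt(17) = 4.1231
|z2| = sqrt(5^2 + (-4.7)^2) = sqrt(47.09) = 6.8622
z1+z2 = 9.0000 - 3.7000i
|z1+z2| = sqrt(94.69) = 9.7309
|z1|+|z2| = 4.1231 + 6.8622 = 10.9853

|z1+z2| = 9.7309 ≤ |z1|+|z2| = 10.9853 (verified)


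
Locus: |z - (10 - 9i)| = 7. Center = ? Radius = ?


|z - z0| = r is a circle with center z0 and radius r.
Center = (10, -9), radius = 7

Circle with center (10, -9) and radius 7


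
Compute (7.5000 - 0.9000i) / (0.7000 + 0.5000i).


Conjugate of z2 = 0.7000 - 0.5000i
Numerator: (7.5000 - 0.9000i)(0.7000 - 0.5000i) = 4.8000 - 4.3800i
Denominator: 0.7^2 + 0.5^2 = 0.74
Result = (4.8000 - 4.3800i)/0.74

6.4865 - 5.9189i


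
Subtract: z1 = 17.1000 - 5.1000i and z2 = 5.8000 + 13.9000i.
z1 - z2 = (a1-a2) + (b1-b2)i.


Real: 17.1 - 5.8 = 11.3
Imag: -5.1 - 13.9 = -19

11.3000 - 19.0000i


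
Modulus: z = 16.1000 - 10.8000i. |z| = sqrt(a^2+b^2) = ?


|z| = sqrt(16.1^2 + (-10.8)^2) = sqrt(259.21 + 116.64) = sqrt(375.85) = 19.3869

|z| = 19.3869


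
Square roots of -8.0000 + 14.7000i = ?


|z| = sqrt(64+216.09) = 16.7359
sqrt((|z|+a)/2) = sqrt((16.7359+(-8))/2) = sqrt(4.3679) = 2.0900
sqrt((|z|-a)/2) = sqrt((16.7359-(-8))/2) = sqrt(12.3679) = 3.5168

±(2.0900 + 3.5168i) i.e. 2.0900 + 3.5168i and -2.0900 - 3.5168i


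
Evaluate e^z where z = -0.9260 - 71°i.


e^-0.9260 = 0.39614
cos(-71°) = 0.3256
sin(-71°) = -0.9455
Real = 0.39614*0.3256 = 0.1290
Imag = 0.39614*(-0.9455) = -0.3746

0.1290 - 0.3746i


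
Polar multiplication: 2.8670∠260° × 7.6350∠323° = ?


r = 2.8670 * 7.6350 = 21.8895
theta = 260° + 323° = 583° = 223° (mod 360)

21.8895 cis(223°)


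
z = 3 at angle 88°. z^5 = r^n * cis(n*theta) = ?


r^5 = 3^5 = 243
n*theta = 5*88° = 440° = 80° (mod 360)
a = 243*cos(80°) = 42.1965
b = 243*sin(80°) = 239.3083

243 cis(80°) = 42.1965 + 239.3083i


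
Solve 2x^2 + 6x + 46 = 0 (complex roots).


disc = 6^2 - 4*2*46 = 36 - 368 = -332
sqrt(|disc|) = sqrt(332) = 18.2209
Real part = -6/(2*2) = -1.5000
Imag part = 18.2209/(2*2) = 4.5552

-1.5000 ± 4.5552i


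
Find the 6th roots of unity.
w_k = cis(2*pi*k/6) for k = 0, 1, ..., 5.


The 6th roots of unity are cis(360k/6°) for k=0..5
Angle step = 360/6 = 60°
Primitive root: cis(60°)
Primitive root = 0.5000 + 0.8660i

6 roots at angles: 0°, 60°, 120°, 180°, 240°, 300°


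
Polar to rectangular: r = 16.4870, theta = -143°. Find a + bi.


a = 16.4870*cos(-143°) = 16.4870*(-0.798636) = -13.1671
b = 16.4870*sin(-143°) = 16.4870*(-0.601815) = -9.9221

-13.1671 - 9.9221i


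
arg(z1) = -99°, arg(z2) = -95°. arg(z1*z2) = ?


arg(z1*z2) = -99° - 95° = -194°
Normalized to (-180°, 180°]: 166°

166°


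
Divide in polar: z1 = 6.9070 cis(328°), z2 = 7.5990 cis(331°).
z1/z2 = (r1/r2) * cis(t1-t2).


r = 6.9070 / 7.5990 = 0.9089
theta = 328° - 331° = -3° = 357° (mod 360)

0.9089 cis(357°)


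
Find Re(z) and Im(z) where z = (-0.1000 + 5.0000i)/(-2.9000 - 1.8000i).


Multiply by conjugate: (-0.1000 + 5.0000i)(-2.9000 + 1.8000i) / ((-2.9)^2 + (-1.8)^2)
Numerator real = -0.1*(-2.9) + 5*(-1.8) = -8.71
Numerator imag = 5*(-2.9) - (-0.1)*(-1.8) = -14.68
Denominator = 11.65
Re(z) = -8.71/11.65 = -0.7476
Im(z) = -14.68/11.65 = -1.2601

Re(z) = -0.7476, Im(z) = -1.2601


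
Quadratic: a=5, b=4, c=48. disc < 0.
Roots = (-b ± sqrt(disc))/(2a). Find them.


disc = 4^2 - 4*5*48 = 16 - 960 = -944
sqrt(|disc|) = sqrt(944) = 30.7246
Real part = -4/(2*5) = -0.4000
Imag part = 30.7246/(2*5) = 3.0725

-0.4000 ± 3.0725i


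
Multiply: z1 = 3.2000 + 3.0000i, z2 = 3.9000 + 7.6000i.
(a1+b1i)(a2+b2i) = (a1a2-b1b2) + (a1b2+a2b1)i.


Real = 3.2*3.9 - 3*7.6 = 12.48 - 22.8 = -10.32
Imag = 3.2*7.6 + 3.9*3 = 24.32 + 11.7 = 36.02

-10.3200 + 36.0200i


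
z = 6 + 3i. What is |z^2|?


|z| = sqrt(36+9) = sqrt(45) = 6.7082
|z^2| = |z|^2 = (sqrt(45))^2 = 45

|z^2| = 45


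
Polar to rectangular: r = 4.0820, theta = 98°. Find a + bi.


a = 4.0820*cos(98°) = 4.0820*(-0.13917) = -0.5681
b = 4.0820*sin(98°) = 4.0820*0.99027 = 4.0423

-0.5681 + 4.0423i


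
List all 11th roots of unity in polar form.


The 11th roots of unity are cis(360k/11°) for k=0..10
Angle step = 360/11 = 32.7273°
Primitive root: cis(32.7273°)
Primitive root = 0.8413 + 0.5406i

11 roots at angles: 0°, 32.7273°, 65.4545°, 98.1818°, 130.9091°, 163.6364°, 196.3636°, 229.0909°, 261.8182°, 294.5455°, 327.2727°


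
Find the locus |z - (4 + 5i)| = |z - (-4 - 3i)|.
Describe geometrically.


Equal distances means the locus is the perpendicular bisector of z1 and z2.
Midpoint = ((4+(-4))/2, (5+(-3))/2) = (0, 1.0000)

Perpendicular bisector through (0, 1.0000)


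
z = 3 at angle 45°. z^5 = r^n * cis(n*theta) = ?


r^5 = 3^5 = 243
n*theta = 5*45° = 225° = 225° (mod 360)
a = 243*cos(225°) = -171.8269
b = 243*sin(225°) = -171.8269

243 cis(225°) = -171.8269 - 171.8269i


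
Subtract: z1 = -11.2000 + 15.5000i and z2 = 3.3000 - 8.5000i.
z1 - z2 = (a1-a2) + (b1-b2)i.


Real: -11.2 - 3.3 = -14.5
Imag: 15.5 + 8.5 = 24

-14.5000 + 24.0000i


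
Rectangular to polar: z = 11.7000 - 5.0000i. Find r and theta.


r = sqrt(136.89+25) = sqrt(161.89) = 12.7236
theta = atan2(-5, 11.7) = -23.1395 degrees

r = 12.7236, theta = -23.1395 degrees


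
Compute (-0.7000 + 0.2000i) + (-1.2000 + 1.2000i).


Real: -0.7 - 1.2 = -1.9
Imag: 0.2 + 1.2 = 1.4

-1.9000 + 1.4000i


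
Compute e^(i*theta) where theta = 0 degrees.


cos(0°) = 1.0000
sin(0°) = 0

e^(i*0°) = 1.0000 + 0i


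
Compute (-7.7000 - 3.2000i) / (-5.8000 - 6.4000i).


Conjugate of z2 = -5.8000 + 6.4000i
Numerator: (-7.7000 - 3.2000i)(-5.8000 + 6.4000i) = 65.1400 - 30.7200i
Denominator: (-5.8)^2 + (-6.4)^2 = 74.6
Result = (65.1400 - 30.7200i)/74.6

0.8732 - 0.4118i


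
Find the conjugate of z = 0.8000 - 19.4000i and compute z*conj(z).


z_bar = 0.8000 + 19.4000i
z*z_bar = 0.8^2 + (-19.4)^2 = 0.64 + 376.36 = 377

z_bar = 0.8000 + 19.4000i, z*z_bar = 377


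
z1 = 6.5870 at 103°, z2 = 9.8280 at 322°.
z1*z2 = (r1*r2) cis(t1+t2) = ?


r = 6.5870 * 9.8280 = 64.7370
theta = 103° + 322° = 425° = 65° (mod 360)

64.7370 cis(65°)


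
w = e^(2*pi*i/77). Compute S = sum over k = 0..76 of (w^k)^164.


The roots are w_k = w^k with w = e^(2*pi*i/77), and (w^k)^164 = (w^164)^k.
So S = 1 + u + u^2 + ... + u^(76) with u = w^164.
164 = 2*77 + 10, so 164 is not a multiple of 77: u = (w^77)^2 * w^10 = w^10 ≠ 1 (w is a primitive 77th root), while u^77 = (w^77)^164 = 1.
Geometric series: S = (1 - u^77)/(1 - u) = (1 - 1)/(1 - u) = 0

S = 0


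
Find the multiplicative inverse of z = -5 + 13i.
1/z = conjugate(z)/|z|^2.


|z|^2 = 25+169 = 194
1/z = (-5 - 13i)/194

1/z = -0.0258 - 0.0670i


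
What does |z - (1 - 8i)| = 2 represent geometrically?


|z - z0| = r is a circle with center z0 and radius r.
Center = (1, -8), radius = 2

Circle with center (1, -8) and radius 2


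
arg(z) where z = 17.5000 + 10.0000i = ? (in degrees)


Re = 17.5, Im = 10
arg = atan2(10, 17.5) = 29.7449 degrees

arg(z) = 29.7449 degrees


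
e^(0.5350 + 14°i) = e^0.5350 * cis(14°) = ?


e^0.5350 = 1.7074
cos(14°) = 0.9703
sin(14°) = 0.24192
Real = 1.7074*0.9703 = 1.6567
Imag = 1.7074*0.24192 = 0.4131

1.6567 + 0.4131i


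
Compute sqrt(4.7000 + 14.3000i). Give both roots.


|z| = sqrt(22.09+204.49) = 15.0526
sqrt((|z|+a)/2) = sqrt((15.0526+4.7)/2) = sqrt(9.8763) = 3.1427
sqrt((|z|-a)/2) = sqrt((15.0526-4.7)/2) = sqrt(5.1763) = 2.2751

±(3.1427 + 2.2751i) i.e. 3.1427 + 2.2751i and -3.1427 - 2.2751i


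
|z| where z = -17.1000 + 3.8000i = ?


|z| = sqrt((-17.1)^2 + 3.8^2) = sqrt(292.41 + 14.44) = sqrt(306.85) = 17.5171

|z| = 17.5171


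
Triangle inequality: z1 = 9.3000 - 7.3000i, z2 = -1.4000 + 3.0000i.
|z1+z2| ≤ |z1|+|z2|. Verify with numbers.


|z1| = sqrt(9.3^2 + (-7.3)^2) = sqrt(139.78) = 11.8229
|z2| = sqrt((-1.4)^2 + 3^2) = sqrt(10.96) = 3.3106
z1+z2 = 7.9000 - 4.3000i
|z1+z2| = sqrt(80.9) = 8.9944
|z1|+|z2| = 11.8229 + 3.3106 = 15.1335

|z1+z2| = 8.9944 ≤ |z1|+|z2| = 15.1335 (verified)


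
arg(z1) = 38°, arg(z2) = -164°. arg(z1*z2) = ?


arg(z1*z2) = 38° - 164° = -126°
Normalized to (-180°, 180°]: -126°

-126°


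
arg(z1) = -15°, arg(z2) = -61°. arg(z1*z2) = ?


arg(z1*z2) = -15° - 61° = -76°
Normalized to (-180°, 180°]: -76°

-76°


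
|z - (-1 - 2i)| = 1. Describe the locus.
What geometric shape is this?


|z - z0| = r is a circle with center z0 and radius r.
Center = (-1, -2), radius = 1

Circle with center (-1, -2) and radius 1


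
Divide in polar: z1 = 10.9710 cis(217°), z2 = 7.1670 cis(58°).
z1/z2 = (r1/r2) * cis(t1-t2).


r = 10.9710 / 7.1670 = 1.5308
theta = 217° - 58° = 159° = 159° (mod 360)

1.5308 cis(159°)


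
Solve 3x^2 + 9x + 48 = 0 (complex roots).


disc = 9^2 - 4*3*48 = 81 - 576 = -495
sqrt(|disc|) = sqrt(495) = 22.2486
Real part = -9/(2*3) = -1.5000
Imag part = 22.2486/(2*3) = 3.7081

-1.5000 ± 3.7081i


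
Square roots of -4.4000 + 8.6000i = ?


|z| = sqrt(19.36+73.96) = 9.6602
sqrt((|z|+a)/2) = sqrt((9.6602+(-4.4))/2) = sqrt(2.6301) = 1.6218
sqrt((|z|-a)/2) = sqrt((9.6602-(-4.4))/2) = sqrt(7.0301) = 2.6514

±(1.6218 + 2.6514i) i.e. 1.6218 + 2.6514i and -1.6218 - 2.6514i


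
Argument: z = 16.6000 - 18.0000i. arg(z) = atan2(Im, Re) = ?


Re = 16.6, Im = -18
arg = atan2(-18, 16.6) = -47.3171 degrees

arg(z) = -47.3171 degrees


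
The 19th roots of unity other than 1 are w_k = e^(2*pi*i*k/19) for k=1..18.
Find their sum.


With w = e^(2*pi*i/19), all 19 of the 19th roots of unity w^0 = 1, w, ..., w^(18) sum to 0: 1 + w + ... + w^(18) = (1 - w^19)/(1 - w) = 0 since w^19 = 1, w ≠ 1.
Removing the root 1: w + w^2 + ... + w^(18) = 0 - 1 = -1

Sum = -1


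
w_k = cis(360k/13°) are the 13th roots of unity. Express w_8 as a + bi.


Angle = 360*8/13 = 221.5385°
a = cos(221.5385°) = -0.7485
b = sin(221.5385°) = -0.6631

-0.7485 - 0.6631i


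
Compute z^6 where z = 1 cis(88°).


r^6 = 1^6 = 1
n*theta = 6*88° = 528° = 168° (mod 360)
a = 1*cos(168°) = -0.9781
b = 1*sin(168°) = 0.2079

1 cis(168°) = -0.9781 + 0.2079i


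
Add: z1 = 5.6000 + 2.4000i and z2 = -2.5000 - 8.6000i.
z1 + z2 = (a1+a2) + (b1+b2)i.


Real: 5.6 - 2.5 = 3.1
Imag: 2.4 - 8.6 = -6.2

3.1000 - 6.2000i


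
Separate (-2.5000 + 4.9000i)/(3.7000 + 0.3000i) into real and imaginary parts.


Multiply by conjugate: (-2.5000 + 4.9000i)(3.7000 - 0.3000i) / (3.7^2 + 0.3^2)
Numerator real = -2.5*3.7 + 4.9*0.3 = -7.78
Numerator imag = 4.9*3.7 - (-2.5)*0.3 = 18.88
Denominator = 13.78
Re(z) = -7.78/13.78 = -0.5646
Im(z) = 18.88/13.78 = 1.3701

Re(z) = -0.5646, Im(z) = 1.3701


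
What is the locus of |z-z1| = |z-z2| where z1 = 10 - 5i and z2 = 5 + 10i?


Equal distances means the locus is the perpendicular bisector of z1 and z2.
Midpoint = ((10+5)/2, (-5+10)/2) = (7.5000, 2.5000)

Perpendicular bisector through (7.5000, 2.5000)


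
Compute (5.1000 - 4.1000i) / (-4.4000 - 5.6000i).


Conjugate of z2 = -4.4000 + 5.6000i
Numerator: (5.1000 - 4.1000i)(-4.4000 + 5.6000i) = 0.5200 + 46.6000i
Denominator: (-4.4)^2 + (-5.6)^2 = 50.72
Result = (0.5200 + 46.6000i)/50.72

0.0103 + 0.9188i


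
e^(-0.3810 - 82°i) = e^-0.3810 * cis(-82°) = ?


e^-0.3810 = 0.68318
cos(-82°) = 0.1392
sin(-82°) = -0.99027
Real = 0.68318*0.1392 = 0.0951
Imag = 0.68318*(-0.99027) = -0.6765

0.0951 - 0.6765i


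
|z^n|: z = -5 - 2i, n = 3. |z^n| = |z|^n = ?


|z| = sqrt(25+4) = sqrt(29) = 5.3852
|z^3| = |z|^3 = (sqrt(29))^3 = 29*sqrt(29)

|z^3| = 29*sqrt(29) ≈ 156.1698


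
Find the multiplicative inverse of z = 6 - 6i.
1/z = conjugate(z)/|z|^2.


|z|^2 = 36+36 = 72
1/z = (6 + 6i)/72

1/z = 0.0833 + 0.0833i


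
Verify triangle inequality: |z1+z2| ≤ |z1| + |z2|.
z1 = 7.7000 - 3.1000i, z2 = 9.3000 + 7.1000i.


|z1| = sqrt(7.7^2 + (-3.1)^2) = sqrt(68.9) = 8.3006
|z2| = sqrt(9.3^2 + 7.1^2) = sqrt(136.9) = 11.7004
z1+z2 = 17.0000 + 4.0000i
|z1+z2| = sqrt(305) = 17.4642
|z1|+|z2| = 8.3006 + 11.7004 = 20.0010

|z1+z2| = 17.4642 ≤ |z1|+|z2| = 20.0010 (verified)


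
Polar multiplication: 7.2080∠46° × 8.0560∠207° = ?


r = 7.2080 * 8.0560 = 58.0676
theta = 46° + 207° = 253° = 253° (mod 360)

58.0676 cis(253°)


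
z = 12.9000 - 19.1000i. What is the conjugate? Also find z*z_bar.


z_bar = 12.9000 + 19.1000i
z*z_bar = 12.9^2 + (-19.1)^2 = 166.41 + 364.81 = 531.22

z_bar = 12.9000 + 19.1000i, z*z_bar = 531.22


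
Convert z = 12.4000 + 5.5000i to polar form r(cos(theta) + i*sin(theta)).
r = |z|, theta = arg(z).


r = sqrt(153.76+30.25) = sqrt(184.01) = 13.5650
theta = atan2(5.5, 12.4) = 23.9196 degrees

r = 13.5650, theta = 23.9196 degrees


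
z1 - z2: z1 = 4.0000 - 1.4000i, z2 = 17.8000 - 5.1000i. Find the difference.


Real: 4 - 17.8 = -13.8
Imag: -1.4 + 5.1 = 3.7

-13.8000 + 3.7000i


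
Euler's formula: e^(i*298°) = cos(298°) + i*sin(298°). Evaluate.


cos(298°) = 0.4695
sin(298°) = -0.8829

e^(i*298°) = 0.4695 - 0.8829i


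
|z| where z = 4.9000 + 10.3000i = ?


|z| = sqrt(4.9^2 + 10.3^2) = sqrt(24.01 + 106.09) = sqrt(130.1) = 11.4061

|z| = 11.4061


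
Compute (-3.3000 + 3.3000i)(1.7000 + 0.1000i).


Real = -3.3*1.7 - 3.3*0.1 = -5.61 - 0.33 = -5.94
Imag = -3.3*0.1 + 1.7*3.3 = -0.33 + 5.61 = 5.28

-5.9400 + 5.2800i


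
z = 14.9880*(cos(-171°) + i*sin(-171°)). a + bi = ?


a = 14.9880*cos(-171°) = 14.9880*(-0.98769) = -14.8035
b = 14.9880*sin(-171°) = 14.9880*(-0.15643) = -2.3446

-14.8035 - 2.3446i


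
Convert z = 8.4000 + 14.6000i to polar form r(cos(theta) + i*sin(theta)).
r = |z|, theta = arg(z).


r = sqrt(70.56+213.16) = sqrt(283.72) = 16.8440
theta = atan2(14.6, 8.4) = 60.0864 degrees

r = 16.8440, theta = 60.0864 degrees


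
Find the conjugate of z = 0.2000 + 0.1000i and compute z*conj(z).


z_bar = 0.2000 - 0.1000i
z*z_bar = 0.2^2 + 0.1^2 = 0.04 + 0.01 = 0.05

z_bar = 0.2000 - 0.1000i, z*z_bar = 0.05


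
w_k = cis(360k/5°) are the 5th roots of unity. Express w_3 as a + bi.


Angle = 360*3/5 = 216°
a = cos(216°) = -0.8090
b = sin(216°) = -0.5878

-0.8090 - 0.5878i


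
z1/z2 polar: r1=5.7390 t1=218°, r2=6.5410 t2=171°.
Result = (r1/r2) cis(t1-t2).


r = 5.7390 / 6.5410 = 0.8774
theta = 218° - 171° = 47° = 47° (mod 360)

0.8774 cis(47°)


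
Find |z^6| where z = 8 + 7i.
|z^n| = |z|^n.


|z| = sqrt(64+49) = sqrt(113) = 10.6301
|z^6| = |z|^6 = (sqrt(113))^6 = 113^3 = 1442897

|z^6| = 1442897


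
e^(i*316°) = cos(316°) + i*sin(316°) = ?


cos(316°) = 0.7193
sin(316°) = -0.6947

e^(i*316°) = 0.7193 - 0.6947i


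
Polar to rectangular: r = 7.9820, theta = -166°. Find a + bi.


a = 7.9820*cos(-166°) = 7.9820*(-0.9703) = -7.7449
b = 7.9820*sin(-166°) = 7.9820*(-0.24192) = -1.9310

-7.7449 - 1.9310i


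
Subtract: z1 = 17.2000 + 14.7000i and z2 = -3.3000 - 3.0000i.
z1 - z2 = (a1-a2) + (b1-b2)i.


Real: 17.2 + 3.3 = 20.5
Imag: 14.7 + 3 = 17.7

20.5000 + 17.7000i


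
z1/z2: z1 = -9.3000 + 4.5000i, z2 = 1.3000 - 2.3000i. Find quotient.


Conjugate of z2 = 1.3000 + 2.3000i
Numerator: (-9.3000 + 4.5000i)(1.3000 + 2.3000i) = -22.4400 - 15.5400i
Denominator: 1.3^2 + (-2.3)^2 = 6.98
Result = (-22.4400 - 15.5400i)/6.98

-3.2149 - 2.2264i


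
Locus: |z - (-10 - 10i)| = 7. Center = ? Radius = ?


|z - z0| = r is a circle with center z0 and radius r.
Center = (-10, -10), radius = 7

Circle with center (-10, -10) and radius 7


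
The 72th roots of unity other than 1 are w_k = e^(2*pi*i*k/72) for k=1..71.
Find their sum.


With w = e^(2*pi*i/72), all 72 of the 72th roots of unity w^0 = 1, w, ..., w^(71) sum to 0: 1 + w + ... + w^(71) = (1 - w^72)/(1 - w) = 0 since w^72 = 1, w ≠ 1.
Removing the root 1: w + w^2 + ... + w^(71) = 0 - 1 = -1

Sum = -1


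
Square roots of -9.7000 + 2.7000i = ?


|z| = sqrt(94.09+7.29) = 10.0688
sqrt((|z|+a)/2) = sqrt((10.0688+(-9.7))/2) = sqrt(0.1844) = 0.4294
sqrt((|z|-a)/2) = sqrt((10.0688-(-9.7))/2) = sqrt(9.8844) = 3.1439

±(0.4294 + 3.1439i) i.e. 0.4294 + 3.1439i and -0.4294 - 3.1439i


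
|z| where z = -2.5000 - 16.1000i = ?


|z| = sqrt((-2.5)^2 + (-16.1)^2) = sqrt(6.25 + 259.21) = sqrt(265.46) = 16.2929

|z| = 16.2929


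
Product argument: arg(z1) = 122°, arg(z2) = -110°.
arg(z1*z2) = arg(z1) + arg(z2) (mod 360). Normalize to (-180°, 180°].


arg(z1*z2) = 122° - 110° = 12°
Normalized to (-180°, 180°]: 12°

12°


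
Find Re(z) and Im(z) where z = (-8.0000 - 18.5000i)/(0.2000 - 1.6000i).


Multiply by conjugate: (-8.0000 - 18.5000i)(0.2000 + 1.6000i) / (0.2^2 + (-1.6)^2)
Numerator real = -8*0.2 - (18.5)*(-1.6) = 28
Numerator imag = -18.5*0.2 - (-8)*(-1.6) = -16.5
Denominator = 2.6
Re(z) = 28/2.6 = 10.7692
Im(z) = -16.5/2.6 = -6.3462

Re(z) = 10.7692, Im(z) = -6.3462


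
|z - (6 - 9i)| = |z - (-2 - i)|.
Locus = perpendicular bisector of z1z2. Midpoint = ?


Equal distances means the locus is the perpendicular bisector of z1 and z2.
Midpoint = ((6+(-2))/2, (-9+(-1))/2) = (2.0000, -5.0000)

Perpendicular bisector through (2.0000, -5.0000)


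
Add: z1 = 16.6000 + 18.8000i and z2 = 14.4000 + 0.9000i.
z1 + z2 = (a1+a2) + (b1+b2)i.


Real: 16.6 + 14.4 = 31
Imag: 18.8 + 0.9 = 19.7

31.0000 + 19.7000i


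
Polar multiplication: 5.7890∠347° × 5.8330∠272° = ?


r = 5.7890 * 5.8330 = 33.7672
theta = 347° + 272° = 619° = 259° (mod 360)

33.7672 cis(259°)


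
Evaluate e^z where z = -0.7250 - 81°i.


e^-0.7250 = 0.48432
cos(-81°) = 0.15643
sin(-81°) = -0.9877
Real = 0.48432*0.15643 = 0.0758
Imag = 0.48432*(-0.9877) = -0.4784

0.0758 - 0.4784i


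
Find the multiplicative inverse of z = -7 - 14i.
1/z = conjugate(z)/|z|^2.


|z|^2 = 49+196 = 245
1/z = (-7 + 14i)/245

1/z = -0.0286 + 0.0571i


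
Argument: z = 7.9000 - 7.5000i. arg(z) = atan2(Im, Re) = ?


Re = 7.9, Im = -7.5
arg = atan2(-7.5, 7.9) = -43.5121 degrees

arg(z) = -43.5121 degrees


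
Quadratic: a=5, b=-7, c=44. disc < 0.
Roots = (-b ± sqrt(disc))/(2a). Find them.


disc = (-7)^2 - 4*5*44 = 49 - 880 = -831
sqrt(|disc|) = sqrt(831) = 28.8271
Real part = 7/(2*5) = 0.7000
Imag part = 28.8271/(2*5) = 2.8827

0.7000 ± 2.8827i


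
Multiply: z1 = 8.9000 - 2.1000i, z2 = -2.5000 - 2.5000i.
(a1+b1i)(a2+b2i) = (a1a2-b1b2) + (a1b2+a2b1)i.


Real = 8.9*(-2.5) - (-2.1)*(-2.5) = -22.25 - 5.25 = -27.5
Imag = 8.9*(-2.5) - (2.5)*(-2.1) = -22.25 + 5.25 = -17

-27.5000 - 17.0000i


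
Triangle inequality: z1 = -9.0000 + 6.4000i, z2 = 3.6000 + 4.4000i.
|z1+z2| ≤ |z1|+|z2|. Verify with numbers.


|z1| = sqrt((-9)^2 + 6.4^2) = sqrt(121.96) = 11.0436
|z2| = sqrt(3.6^2 + 4.4^2) = sqrt(32.32) = 5.6851
z1+z2 = -5.4000 + 10.8000i
|z1+z2| = sqrt(145.8) = 12.0748
|z1|+|z2| = 11.0436 + 5.6851 = 16.7287

|z1+z2| = 12.0748 ≤ |z1|+|z2| = 16.7287 (verified)


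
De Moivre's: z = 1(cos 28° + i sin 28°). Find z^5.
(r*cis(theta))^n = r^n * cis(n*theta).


r^5 = 1^5 = 1
n*theta = 5*28° = 140° = 140° (mod 360)
a = 1*cos(140°) = -0.7660
b = 1*sin(140°) = 0.6428

1 cis(140°) = -0.7660 + 0.6428i


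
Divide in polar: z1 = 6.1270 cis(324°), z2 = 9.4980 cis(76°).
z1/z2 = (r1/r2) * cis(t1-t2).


r = 6.1270 / 9.4980 = 0.6451
theta = 324° - 76° = 248° = 248° (mod 360)

0.6451 cis(248°)


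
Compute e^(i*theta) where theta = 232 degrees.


cos(232°) = -0.6157
sin(232°) = -0.7880

e^(i*232°) = -0.6157 - 0.7880i


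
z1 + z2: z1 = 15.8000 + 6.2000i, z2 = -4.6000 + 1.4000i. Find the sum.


Real: 15.8 - 4.6 = 11.2
Imag: 6.2 + 1.4 = 7.6

11.2000 + 7.6000i


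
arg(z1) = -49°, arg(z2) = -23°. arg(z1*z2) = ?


arg(z1*z2) = -49° - 23° = -72°
Normalized to (-180°, 180°]: -72°

-72°


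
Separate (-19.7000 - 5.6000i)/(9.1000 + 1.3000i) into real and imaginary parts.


Multiply by conjugate: (-19.7000 - 5.6000i)(9.1000 - 1.3000i) / (9.1^2 + 1.3^2)
Numerator real = -19.7*9.1 - (5.6)*1.3 = -186.55
Numerator imag = -5.6*9.1 - (-19.7)*1.3 = -25.35
Denominator = 84.5
Re(z) = -186.55/84.5 = -2.2077
Im(z) = -25.35/84.5 = -0.3000

Re(z) = -2.2077, Im(z) = -0.3000


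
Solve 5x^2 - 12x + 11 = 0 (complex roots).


disc = (-12)^2 - 4*5*11 = 144 - 220 = -76
sqrt(|disc|) = sqrt(76) = 8.7178
Real part = 12/(2*5) = 1.2000
Imag part = 8.7178/(2*5) = 0.8718

1.2000 ± 0.8718i


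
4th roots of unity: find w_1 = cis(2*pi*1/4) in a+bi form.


Angle = 360*1/4 = 90°
a = cos(90°) = 0
b = sin(90°) = 1.0000

0 + 1.0000i


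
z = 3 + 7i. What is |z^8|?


|z| = sqrt(9+49) = sqrt(58) = 7.6158
|z^8| = |z|^8 = (sqrt(58))^8 = 58^4 = 11316496

|z^8| = 11316496


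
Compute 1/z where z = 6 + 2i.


|z|^2 = 36+4 = 40
1/z = (6 - 2i)/40

1/z = 0.1500 - 0.0500i


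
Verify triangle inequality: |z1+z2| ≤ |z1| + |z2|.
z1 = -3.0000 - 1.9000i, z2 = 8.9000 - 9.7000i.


|z1| = sqrt((-3)^2 + (-1.9)^2) = sqrt(12.61) = 3.5511
|z2| = sqrt(8.9^2 + (-9.7)^2) = sqrt(173.3) = 13.1643
z1+z2 = 5.9000 - 11.6000i
|z1+z2| = sqrt(169.37) = 13.0142
|z1|+|z2| = 3.5511 + 13.1643 = 16.7154

|z1+z2| = 13.0142 ≤ |z1|+|z2| = 16.7154 (verified)


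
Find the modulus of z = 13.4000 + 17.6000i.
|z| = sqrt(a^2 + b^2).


|z| = sqrt(13.4^2 + 17.6^2) = sqrt(179.56 + 309.76) = sqrt(489.32) = 22.1206

|z| = 22.1206


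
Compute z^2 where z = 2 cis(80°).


r^2 = 2^2 = 4
n*theta = 2*80° = 160° = 160° (mod 360)
a = 4*cos(160°) = -3.7588
b = 4*sin(160°) = 1.3681

4 cis(160°) = -3.7588 + 1.3681i


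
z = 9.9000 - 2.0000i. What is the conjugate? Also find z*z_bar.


z_bar = 9.9000 + 2.0000i
z*z_bar = 9.9^2 + (-2)^2 = 98.01 + 4 = 102.01

z_bar = 9.9000 + 2.0000i, z*z_bar = 102.01


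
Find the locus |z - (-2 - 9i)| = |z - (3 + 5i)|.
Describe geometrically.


Equal distances means the locus is the perpendicular bisector of z1 and z2.
Midpoint = ((-2+3)/2, (-9+5)/2) = (0.5000, -2.0000)

Perpendicular bisector through (0.5000, -2.0000)


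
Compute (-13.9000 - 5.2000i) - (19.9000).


Real: -13.9 - 19.9 = -33.8
Imag: -5.2 - 0 = -5.2

-33.8000 - 5.2000i


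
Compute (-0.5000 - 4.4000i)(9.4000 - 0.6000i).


Real = -0.5*9.4 - (-4.4)*(-0.6) = -4.7 - 2.64 = -7.34
Imag = -0.5*(-0.6) + 9.4*(-4.4) = 0.3 - (41.36) = -41.06

-7.3400 - 41.0600i


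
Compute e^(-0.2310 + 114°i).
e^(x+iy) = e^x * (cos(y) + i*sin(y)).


e^-0.2310 = 0.7937
cos(114°) = -0.4067
sin(114°) = 0.91355
Real = 0.7937*(-0.4067) = -0.3228
Imag = 0.7937*0.91355 = 0.7251

-0.3228 + 0.7251i


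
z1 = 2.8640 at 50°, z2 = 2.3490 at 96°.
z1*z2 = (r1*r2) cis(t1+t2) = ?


r = 2.8640 * 2.3490 = 6.7275
theta = 50° + 96° = 146° = 146° (mod 360)

6.7275 cis(146°)


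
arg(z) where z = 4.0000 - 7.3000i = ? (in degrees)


Re = 4, Im = -7.3
arg = atan2(-7.3, 4) = -61.2797 degrees

arg(z) = -61.2797 degrees


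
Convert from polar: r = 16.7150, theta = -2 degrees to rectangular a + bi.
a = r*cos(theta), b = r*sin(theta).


a = 16.7150*cos(-2°) = 16.7150*0.99939 = 16.7048
b = 16.7150*sin(-2°) = 16.7150*(-0.034899) = -0.5833

16.7048 - 0.5833i


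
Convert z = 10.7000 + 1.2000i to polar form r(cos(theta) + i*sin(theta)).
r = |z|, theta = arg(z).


r = sqrt(114.49+1.44) = sqrt(115.93) = 10.7671
theta = atan2(1.2, 10.7) = 6.3990 degrees

r = 10.7671, theta = 6.3990 degrees


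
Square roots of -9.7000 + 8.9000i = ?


|z| = sqrt(94.09+79.21) = 13.1643
sqrt((|z|+a)/2) = sqrt((13.1643+(-9.7))/2) = sqrt(1.7322) = 1.3161
sqrt((|z|-a)/2) = sqrt((13.1643-(-9.7))/2) = sqrt(11.4322) = 3.3811

±(1.3161 + 3.3811i) i.e. 1.3161 + 3.3811i and -1.3161 - 3.3811i


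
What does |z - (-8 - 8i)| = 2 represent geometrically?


|z - z0| = r is a circle with center z0 and radius r.
Center = (-8, -8), radius = 2

Circle with center (-8, -8) and radius 2


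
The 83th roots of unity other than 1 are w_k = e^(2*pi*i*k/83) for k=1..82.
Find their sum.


With w = e^(2*pi*i/83), all 83 of the 83th roots of unity w^0 = 1, w, ..., w^(82) sum to 0: 1 + w + ... + w^(82) = (1 - w^83)/(1 - w) = 0 since w^83 = 1, w ≠ 1.
Removing the root 1: w + w^2 + ... + w^(82) = 0 - 1 = -1

Sum = -1


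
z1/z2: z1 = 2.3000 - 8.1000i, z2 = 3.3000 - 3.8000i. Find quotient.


Conjugate of z2 = 3.3000 + 3.8000i
Numerator: (2.3000 - 8.1000i)(3.3000 + 3.8000i) = 38.3700 - 17.9900i
Denominator: 3.3^2 + (-3.8)^2 = 25.33
Result = (38.3700 - 17.9900i)/25.33

1.5148 - 0.7102i


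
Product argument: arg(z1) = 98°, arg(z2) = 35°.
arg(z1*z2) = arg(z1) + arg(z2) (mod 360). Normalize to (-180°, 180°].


arg(z1*z2) = 98° + 35° = 133°
Normalized to (-180°, 180°]: 133°

133°


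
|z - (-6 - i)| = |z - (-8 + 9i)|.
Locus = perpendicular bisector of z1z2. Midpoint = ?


Equal distances means the locus is the perpendicular bisector of z1 and z2.
Midpoint = ((-6+(-8))/2, (-1+9)/2) = (-7.0000, 4.0000)

Perpendicular bisector through (-7.0000, 4.0000)


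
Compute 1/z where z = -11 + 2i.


|z|^2 = 121+4 = 125
1/z = (-11 - 2i)/125

1/z = -0.0880 - 0.0160i


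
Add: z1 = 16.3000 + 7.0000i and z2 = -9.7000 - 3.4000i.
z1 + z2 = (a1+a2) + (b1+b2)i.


Real: 16.3 - 9.7 = 6.6
Imag: 7 - 3.4 = 3.6

6.6000 + 3.6000i


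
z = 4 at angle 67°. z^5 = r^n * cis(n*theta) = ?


r^5 = 4^5 = 1024
n*theta = 5*67° = 335° = 335° (mod 360)
a = 1024*cos(335°) = 928.0592
b = 1024*sin(335°) = -432.7611

1024 cis(335°) = 928.0592 - 432.7611i


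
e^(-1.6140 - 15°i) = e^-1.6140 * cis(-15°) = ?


e^-1.6140 = 0.1991
cos(-15°) = 0.9659
sin(-15°) = -0.2588
Real = 0.1991*0.9659 = 0.1923
Imag = 0.1991*(-0.2588) = -0.0515

0.1923 - 0.0515i


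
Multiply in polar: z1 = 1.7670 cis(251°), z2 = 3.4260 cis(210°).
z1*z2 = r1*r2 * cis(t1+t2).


r = 1.7670 * 3.4260 = 6.0537
theta = 251° + 210° = 461° = 101° (mod 360)

6.0537 cis(101°)


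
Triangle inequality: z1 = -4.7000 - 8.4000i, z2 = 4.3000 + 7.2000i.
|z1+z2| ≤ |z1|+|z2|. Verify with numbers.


|z1| = sqrt((-4.7)^2 + (-8.4)^2) = sqrt(92.65) = 9.6255
|z2| = sqrt(4.3^2 + 7.2^2) = sqrt(70.33) = 8.3863
z1+z2 = -0.4000 - 1.2000i
|z1+z2| = sqrt(1.6) = 1.2649
|z1|+|z2| = 9.6255 + 8.3863 = 18.0118

|z1+z2| = 1.2649 ≤ |z1|+|z2| = 18.0118 (verified)
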